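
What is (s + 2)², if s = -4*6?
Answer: 484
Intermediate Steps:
s = -24
(s + 2)² = (-24 + 2)² = (-22)² = 484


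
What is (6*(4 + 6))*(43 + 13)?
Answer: 3360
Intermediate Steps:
(6*(4 + 6))*(43 + 13) = (6*10)*56 = 60*56 = 3360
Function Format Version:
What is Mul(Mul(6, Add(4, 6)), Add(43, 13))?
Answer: 3360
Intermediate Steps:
Mul(Mul(6, Add(4, 6)), Add(43, 13)) = Mul(Mul(6, 10), 56) = Mul(60, 56) = 3360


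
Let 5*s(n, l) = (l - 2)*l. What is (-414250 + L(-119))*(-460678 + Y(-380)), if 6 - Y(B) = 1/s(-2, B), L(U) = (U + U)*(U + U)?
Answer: 2391352358182515/14516 ≈ 1.6474e+11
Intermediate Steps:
s(n, l) = l*(-2 + l)/5 (s(n, l) = ((l - 2)*l)/5 = ((-2 + l)*l)/5 = (l*(-2 + l))/5 = l*(-2 + l)/5)
L(U) = 4*U² (L(U) = (2*U)*(2*U) = 4*U²)
Y(B) = 6 - 5/(B*(-2 + B)) (Y(B) = 6 - 1/(B*(-2 + B)/5) = 6 - 5/(B*(-2 + B)))
(-414250 + L(-119))*(-460678 + Y(-380)) = (-414250 + 4*(-119)²)*(-460678 + (-5 + 6*(-380)*(-2 - 380))/((-380)*(-2 - 380))) = (-414250 + 4*14161)*(-460678 - 1/380*(-5 + 6*(-380)*(-382))/(-382)) = (-414250 + 56644)*(-460678 - 1/380*(-1/382)*(-5 + 870960)) = -357606*(-460678 - 1/380*(-1/382)*870955) = -357606*(-460678 + 174191/29032) = -357606*(-13374229505/29032) = 2391352358182515/14516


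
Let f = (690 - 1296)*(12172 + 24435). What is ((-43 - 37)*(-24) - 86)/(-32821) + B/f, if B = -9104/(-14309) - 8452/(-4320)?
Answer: -628738482087753737/11251789836124109040 ≈ -0.055879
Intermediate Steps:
B = 40067237/15453720 (B = -9104*(-1/14309) - 8452*(-1/4320) = 9104/14309 + 2113/1080 = 40067237/15453720 ≈ 2.5927)
f = -22183842 (f = -606*36607 = -22183842)
((-43 - 37)*(-24) - 86)/(-32821) + B/f = ((-43 - 37)*(-24) - 86)/(-32821) + (40067237/15453720)/(-22183842) = (-80*(-24) - 86)*(-1/32821) + (40067237/15453720)*(-1/22183842) = (1920 - 86)*(-1/32821) - 40067237/342822882792240 = 1834*(-1/32821) - 40067237/342822882792240 = -1834/32821 - 40067237/342822882792240 = -628738482087753737/11251789836124109040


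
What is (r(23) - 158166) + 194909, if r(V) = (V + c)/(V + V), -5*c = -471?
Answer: 4225738/115 ≈ 36746.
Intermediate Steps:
c = 471/5 (c = -⅕*(-471) = 471/5 ≈ 94.200)
r(V) = (471/5 + V)/(2*V) (r(V) = (V + 471/5)/(V + V) = (471/5 + V)/((2*V)) = (471/5 + V)*(1/(2*V)) = (471/5 + V)/(2*V))
(r(23) - 158166) + 194909 = ((⅒)*(471 + 5*23)/23 - 158166) + 194909 = ((⅒)*(1/23)*(471 + 115) - 158166) + 194909 = ((⅒)*(1/23)*586 - 158166) + 194909 = (293/115 - 158166) + 194909 = -18188797/115 + 194909 = 4225738/115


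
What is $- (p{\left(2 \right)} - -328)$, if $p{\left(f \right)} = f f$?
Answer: $-332$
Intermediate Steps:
$p{\left(f \right)} = f^{2}$
$- (p{\left(2 \right)} - -328) = - (2^{2} - -328) = - (4 + 328) = \left(-1\right) 332 = -332$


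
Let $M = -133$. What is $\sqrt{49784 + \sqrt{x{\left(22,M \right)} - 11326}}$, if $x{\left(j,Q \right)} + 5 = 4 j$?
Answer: $\sqrt{49784 + i \sqrt{11243}} \approx 223.12 + 0.238 i$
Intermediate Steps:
$x{\left(j,Q \right)} = -5 + 4 j$
$\sqrt{49784 + \sqrt{x{\left(22,M \right)} - 11326}} = \sqrt{49784 + \sqrt{\left(-5 + 4 \cdot 22\right) - 11326}} = \sqrt{49784 + \sqrt{\left(-5 + 88\right) - 11326}} = \sqrt{49784 + \sqrt{83 - 11326}} = \sqrt{49784 + \sqrt{-11243}} = \sqrt{49784 + i \sqrt{11243}}$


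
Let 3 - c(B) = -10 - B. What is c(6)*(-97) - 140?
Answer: -1983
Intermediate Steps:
c(B) = 13 + B (c(B) = 3 - (-10 - B) = 3 + (10 + B) = 13 + B)
c(6)*(-97) - 140 = (13 + 6)*(-97) - 140 = 19*(-97) - 140 = -1843 - 140 = -1983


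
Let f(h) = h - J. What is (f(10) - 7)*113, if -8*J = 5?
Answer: 3277/8 ≈ 409.63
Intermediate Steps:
J = -5/8 (J = -⅛*5 = -5/8 ≈ -0.62500)
f(h) = 5/8 + h (f(h) = h - 1*(-5/8) = h + 5/8 = 5/8 + h)
(f(10) - 7)*113 = ((5/8 + 10) - 7)*113 = (85/8 - 7)*113 = (29/8)*113 = 3277/8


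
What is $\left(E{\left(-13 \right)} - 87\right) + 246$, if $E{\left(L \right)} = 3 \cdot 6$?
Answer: $177$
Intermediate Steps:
$E{\left(L \right)} = 18$
$\left(E{\left(-13 \right)} - 87\right) + 246 = \left(18 - 87\right) + 246 = -69 + 246 = 177$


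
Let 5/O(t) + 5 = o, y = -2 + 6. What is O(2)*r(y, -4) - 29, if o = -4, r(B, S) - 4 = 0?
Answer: -281/9 ≈ -31.222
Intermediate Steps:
y = 4
r(B, S) = 4 (r(B, S) = 4 + 0 = 4)
O(t) = -5/9 (O(t) = 5/(-5 - 4) = 5/(-9) = 5*(-⅑) = -5/9)
O(2)*r(y, -4) - 29 = -5/9*4 - 29 = -20/9 - 29 = -281/9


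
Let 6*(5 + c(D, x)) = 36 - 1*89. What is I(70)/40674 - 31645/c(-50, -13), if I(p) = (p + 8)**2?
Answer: 1287212892/562657 ≈ 2287.7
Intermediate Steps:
c(D, x) = -83/6 (c(D, x) = -5 + (36 - 1*89)/6 = -5 + (36 - 89)/6 = -5 + (1/6)*(-53) = -5 - 53/6 = -83/6)
I(p) = (8 + p)**2
I(70)/40674 - 31645/c(-50, -13) = (8 + 70)**2/40674 - 31645/(-83/6) = 78**2*(1/40674) - 31645*(-6/83) = 6084*(1/40674) + 189870/83 = 1014/6779 + 189870/83 = 1287212892/562657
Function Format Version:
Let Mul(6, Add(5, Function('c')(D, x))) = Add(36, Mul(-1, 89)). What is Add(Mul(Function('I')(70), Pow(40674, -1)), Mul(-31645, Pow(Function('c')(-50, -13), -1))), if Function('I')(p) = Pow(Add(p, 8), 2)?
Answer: Rational(1287212892, 562657) ≈ 2287.7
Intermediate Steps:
Function('c')(D, x) = Rational(-83, 6) (Function('c')(D, x) = Add(-5, Mul(Rational(1, 6), Add(36, Mul(-1, 89)))) = Add(-5, Mul(Rational(1, 6), Add(36, -89))) = Add(-5, Mul(Rational(1, 6), -53)) = Add(-5, Rational(-53, 6)) = Rational(-83, 6))
Function('I')(p) = Pow(Add(8, p), 2)
Add(Mul(Function('I')(70), Pow(40674, -1)), Mul(-31645, Pow(Function('c')(-50, -13), -1))) = Add(Mul(Pow(Add(8, 70), 2), Pow(40674, -1)), Mul(-31645, Pow(Rational(-83, 6), -1))) = Add(Mul(Pow(78, 2), Rational(1, 40674)), Mul(-31645, Rational(-6, 83))) = Add(Mul(6084, Rational(1, 40674)), Rational(189870, 83)) = Add(Rational(1014, 6779), Rational(189870, 83)) = Rational(1287212892, 562657)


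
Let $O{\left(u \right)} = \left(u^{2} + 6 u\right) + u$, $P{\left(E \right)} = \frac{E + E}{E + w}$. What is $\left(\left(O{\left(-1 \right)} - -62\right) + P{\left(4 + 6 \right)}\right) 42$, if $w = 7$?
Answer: $\frac{40824}{17} \approx 2401.4$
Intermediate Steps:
$P{\left(E \right)} = \frac{2 E}{7 + E}$ ($P{\left(E \right)} = \frac{E + E}{E + 7} = \frac{2 E}{7 + E}$)
$O{\left(u \right)} = u^{2} + 7 u$
$\left(\left(O{\left(-1 \right)} - -62\right) + P{\left(4 + 6 \right)}\right) 42 = \left(\left(- (7 - 1) - -62\right) + \frac{2 \left(4 + 6\right)}{7 + \left(4 + 6\right)}\right) 42 = \left(\left(\left(-1\right) 6 + 62\right) + 2 \cdot 10 \frac{1}{7 + 10}\right) 42 = \left(\left(-6 + 62\right) + 2 \cdot 10 \cdot \frac{1}{17}\right) 42 = \left(56 + 2 \cdot 10 \cdot \frac{1}{17}\right) 42 = \left(56 + \frac{20}{17}\right) 42 = \frac{972}{17} \cdot 42 = \frac{40824}{17}$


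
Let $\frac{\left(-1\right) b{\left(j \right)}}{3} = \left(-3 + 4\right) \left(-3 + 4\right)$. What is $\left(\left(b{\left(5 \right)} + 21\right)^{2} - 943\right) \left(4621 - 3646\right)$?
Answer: $-603525$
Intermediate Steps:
$b{\left(j \right)} = -3$ ($b{\left(j \right)} = - 3 \left(-3 + 4\right) \left(-3 + 4\right) = - 3 \cdot 1 \cdot 1 = \left(-3\right) 1 = -3$)
$\left(\left(b{\left(5 \right)} + 21\right)^{2} - 943\right) \left(4621 - 3646\right) = \left(\left(-3 + 21\right)^{2} - 943\right) \left(4621 - 3646\right) = \left(18^{2} - 943\right) 975 = \left(324 - 943\right) 975 = \left(-619\right) 975 = -603525$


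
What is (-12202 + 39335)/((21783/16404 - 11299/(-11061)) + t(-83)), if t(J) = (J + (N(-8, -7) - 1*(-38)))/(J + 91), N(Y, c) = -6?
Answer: -3282091683768/486946031 ≈ -6740.2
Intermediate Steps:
t(J) = (32 + J)/(91 + J) (t(J) = (J + (-6 - 1*(-38)))/(J + 91) = (J + (-6 + 38))/(91 + J) = (J + 32)/(91 + J) = (32 + J)/(91 + J))
(-12202 + 39335)/((21783/16404 - 11299/(-11061)) + t(-83)) = (-12202 + 39335)/((21783/16404 - 11299/(-11061)) + (32 - 83)/(91 - 83)) = 27133/((21783*(1/16404) - 11299*(-1/11061)) - 51/8) = 27133/((7261/5468 + 11299/11061) + (⅛)*(-51)) = 27133/(142096853/60481548 - 51/8) = 27133/(-486946031/120963096) = 27133*(-120963096/486946031) = -3282091683768/486946031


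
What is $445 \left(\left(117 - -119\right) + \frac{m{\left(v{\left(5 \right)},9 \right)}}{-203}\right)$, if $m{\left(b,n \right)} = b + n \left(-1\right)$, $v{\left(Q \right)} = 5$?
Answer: $\frac{21320840}{203} \approx 1.0503 \cdot 10^{5}$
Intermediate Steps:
$m{\left(b,n \right)} = b - n$
$445 \left(\left(117 - -119\right) + \frac{m{\left(v{\left(5 \right)},9 \right)}}{-203}\right) = 445 \left(\left(117 - -119\right) + \frac{5 - 9}{-203}\right) = 445 \left(\left(117 + 119\right) + \left(5 - 9\right) \left(- \frac{1}{203}\right)\right) = 445 \left(236 - - \frac{4}{203}\right) = 445 \left(236 + \frac{4}{203}\right) = 445 \cdot \frac{47912}{203} = \frac{21320840}{203}$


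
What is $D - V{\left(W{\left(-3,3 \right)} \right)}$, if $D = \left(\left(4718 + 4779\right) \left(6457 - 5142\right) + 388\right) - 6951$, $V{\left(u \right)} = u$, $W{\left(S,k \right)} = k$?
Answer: $12481989$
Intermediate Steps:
$D = 12481992$ ($D = \left(9497 \cdot 1315 + 388\right) - 6951 = \left(12488555 + 388\right) - 6951 = 12488943 - 6951 = 12481992$)
$D - V{\left(W{\left(-3,3 \right)} \right)} = 12481992 - 3 = 12481989$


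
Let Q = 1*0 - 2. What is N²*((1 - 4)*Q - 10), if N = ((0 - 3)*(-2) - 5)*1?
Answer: -4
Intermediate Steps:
Q = -2 (Q = 0 - 2 = -2)
N = 1 (N = (-3*(-2) - 5)*1 = (6 - 5)*1 = 1*1 = 1)
N²*((1 - 4)*Q - 10) = 1²*((1 - 4)*(-2) - 10) = 1*(-3*(-2) - 10) = 1*(6 - 10) = 1*(-4) = -4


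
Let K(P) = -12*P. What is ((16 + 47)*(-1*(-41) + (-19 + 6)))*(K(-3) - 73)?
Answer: -65268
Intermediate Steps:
((16 + 47)*(-1*(-41) + (-19 + 6)))*(K(-3) - 73) = ((16 + 47)*(-1*(-41) + (-19 + 6)))*(-12*(-3) - 73) = (63*(41 - 13))*(36 - 73) = (63*28)*(-37) = 1764*(-37) = -65268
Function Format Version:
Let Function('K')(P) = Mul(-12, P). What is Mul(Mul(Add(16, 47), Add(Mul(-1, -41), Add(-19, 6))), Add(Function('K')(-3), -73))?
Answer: -65268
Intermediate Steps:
Mul(Mul(Add(16, 47), Add(Mul(-1, -41), Add(-19, 6))), Add(Function('K')(-3), -73)) = Mul(Mul(Add(16, 47), Add(Mul(-1, -41), Add(-19, 6))), Add(Mul(-12, -3), -73)) = Mul(Mul(63, Add(41, -13)), Add(36, -73)) = Mul(Mul(63, 28), -37) = Mul(1764, -37) = -65268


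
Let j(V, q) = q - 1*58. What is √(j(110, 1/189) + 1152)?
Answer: √4342107/63 ≈ 33.076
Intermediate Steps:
j(V, q) = -58 + q (j(V, q) = q - 58 = -58 + q)
√(j(110, 1/189) + 1152) = √((-58 + 1/189) + 1152) = √(-10961/189 + 1152) = √(206767/189) = √4342107/63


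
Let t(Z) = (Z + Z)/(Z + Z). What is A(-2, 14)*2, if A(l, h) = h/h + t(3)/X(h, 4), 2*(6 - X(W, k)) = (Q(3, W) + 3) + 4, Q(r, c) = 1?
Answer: 3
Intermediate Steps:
t(Z) = 1 (t(Z) = (2*Z)/((2*Z)) = (2*Z)*(1/(2*Z)) = 1)
X(W, k) = 2 (X(W, k) = 6 - ((1 + 3) + 4)/2 = 6 - (4 + 4)/2 = 6 - 1/2*8 = 6 - 4 = 2)
A(l, h) = 3/2 (A(l, h) = h/h + 1/2 = 1 + 1*(1/2) = 1 + 1/2 = 3/2)
A(-2, 14)*2 = (3/2)*2 = 3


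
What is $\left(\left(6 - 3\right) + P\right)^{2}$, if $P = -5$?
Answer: $4$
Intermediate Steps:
$\left(\left(6 - 3\right) + P\right)^{2} = \left(\left(6 - 3\right) - 5\right)^{2} = \left(3 - 5\right)^{2} = \left(-2\right)^{2} = 4$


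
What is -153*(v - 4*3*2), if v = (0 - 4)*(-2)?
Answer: 2448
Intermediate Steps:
v = 8 (v = -4*(-2) = 8)
-153*(v - 4*3*2) = -153*(8 - 4*3*2) = -153*(8 - 12*2) = -153*(8 - 24) = -153*(-16) = 2448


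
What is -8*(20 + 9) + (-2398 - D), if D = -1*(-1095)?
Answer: -3725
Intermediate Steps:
D = 1095
-8*(20 + 9) + (-2398 - D) = -8*(20 + 9) + (-2398 - 1*1095) = -8*29 + (-2398 - 1095) = -232 - 3493 = -3725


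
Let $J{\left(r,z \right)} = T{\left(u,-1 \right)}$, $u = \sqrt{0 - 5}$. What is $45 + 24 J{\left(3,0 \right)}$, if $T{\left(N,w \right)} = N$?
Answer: $45 + 24 i \sqrt{5} \approx 45.0 + 53.666 i$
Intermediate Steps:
$u = i \sqrt{5}$ ($u = \sqrt{-5} = i \sqrt{5} \approx 2.2361 i$)
$J{\left(r,z \right)} = i \sqrt{5}$
$45 + 24 J{\left(3,0 \right)} = 45 + 24 i \sqrt{5}$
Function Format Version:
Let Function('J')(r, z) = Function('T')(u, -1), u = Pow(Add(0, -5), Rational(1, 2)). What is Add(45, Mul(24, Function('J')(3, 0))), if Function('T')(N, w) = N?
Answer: Add(45, Mul(24, I, Pow(5, Rational(1, 2)))) ≈ Add(45.000, Mul(53.666, I))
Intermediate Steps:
u = Mul(I, Pow(5, Rational(1, 2))) (u = Pow(-5, Rational(1, 2)) = Mul(I, Pow(5, Rational(1, 2))) ≈ Mul(2.2361, I))
Function('J')(r, z) = Mul(I, Pow(5, Rational(1, 2)))
Add(45, Mul(24, Function('J')(3, 0))) = Add(45, Mul(24, Mul(I, Pow(5, Rational(1, 2))))) = Add(45, Mul(24, I, Pow(5, Rational(1, 2))))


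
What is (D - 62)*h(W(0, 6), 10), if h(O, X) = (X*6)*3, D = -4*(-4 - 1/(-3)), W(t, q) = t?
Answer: -8520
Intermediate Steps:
D = 44/3 (D = -4*(-4 - 1*(-⅓)) = -4*(-4 + ⅓) = -4*(-11/3) = 44/3 ≈ 14.667)
h(O, X) = 18*X (h(O, X) = (6*X)*3 = 18*X)
(D - 62)*h(W(0, 6), 10) = (44/3 - 62)*(18*10) = -142/3*180 = -8520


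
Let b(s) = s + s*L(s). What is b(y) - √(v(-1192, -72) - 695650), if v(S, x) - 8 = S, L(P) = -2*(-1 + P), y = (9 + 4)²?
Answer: -56615 - 3*I*√77426 ≈ -56615.0 - 834.77*I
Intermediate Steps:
y = 169 (y = 13² = 169)
L(P) = 2 - 2*P
v(S, x) = 8 + S
b(s) = s + s*(2 - 2*s)
b(y) - √(v(-1192, -72) - 695650) = 169*(3 - 2*169) - √((8 - 1192) - 695650) = 169*(3 - 338) - √(-1184 - 695650) = 169*(-335) - √(-696834) = -56615 - 3*I*√77426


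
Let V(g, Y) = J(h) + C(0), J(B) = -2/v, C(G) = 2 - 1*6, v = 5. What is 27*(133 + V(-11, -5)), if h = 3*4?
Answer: 17361/5 ≈ 3472.2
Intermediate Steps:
C(G) = -4 (C(G) = 2 - 6 = -4)
h = 12
J(B) = -⅖ (J(B) = -2/5 = -2*⅕ = -⅖)
V(g, Y) = -22/5 (V(g, Y) = -⅖ - 4 = -22/5)
27*(133 + V(-11, -5)) = 27*(133 - 22/5) = 27*(643/5) = 17361/5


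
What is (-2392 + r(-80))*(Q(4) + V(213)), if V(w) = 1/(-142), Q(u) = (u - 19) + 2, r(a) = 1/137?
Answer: 605267441/19454 ≈ 31113.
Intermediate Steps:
r(a) = 1/137
Q(u) = -17 + u (Q(u) = (-19 + u) + 2 = -17 + u)
V(w) = -1/142
(-2392 + r(-80))*(Q(4) + V(213)) = (-2392 + 1/137)*((-17 + 4) - 1/142) = -327703*(-13 - 1/142)/137 = -327703/137*(-1847/142) = 605267441/19454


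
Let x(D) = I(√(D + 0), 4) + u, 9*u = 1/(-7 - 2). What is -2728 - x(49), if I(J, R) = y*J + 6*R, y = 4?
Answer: -225179/81 ≈ -2780.0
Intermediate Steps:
u = -1/81 (u = 1/(9*(-7 - 2)) = (⅑)/(-9) = (⅑)*(-⅑) = -1/81 ≈ -0.012346)
I(J, R) = 4*J + 6*R
x(D) = 1943/81 + 4*√D (x(D) = (4*√(D + 0) + 6*4) - 1/81 = (4*√D + 24) - 1/81 = (24 + 4*√D) - 1/81 = 1943/81 + 4*√D)
-2728 - x(49) = -2728 - (1943/81 + 4*√49) = -2728 - (1943/81 + 4*7) = -2728 - (1943/81 + 28) = -2728 - 1*4211/81 = -2728 - 4211/81 = -225179/81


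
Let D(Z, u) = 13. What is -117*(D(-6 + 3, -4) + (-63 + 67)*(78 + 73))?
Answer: -72189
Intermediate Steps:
-117*(D(-6 + 3, -4) + (-63 + 67)*(78 + 73)) = -117*(13 + (-63 + 67)*(78 + 73)) = -117*(13 + 4*151) = -117*(13 + 604) = -117*617 = -72189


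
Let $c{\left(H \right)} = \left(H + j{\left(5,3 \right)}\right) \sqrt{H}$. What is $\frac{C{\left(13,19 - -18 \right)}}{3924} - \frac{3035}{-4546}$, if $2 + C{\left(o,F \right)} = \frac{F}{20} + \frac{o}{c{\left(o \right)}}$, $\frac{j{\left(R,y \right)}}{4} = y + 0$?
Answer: $\frac{39695527}{59461680} + \frac{\sqrt{13}}{98100} \approx 0.66762$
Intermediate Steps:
$j{\left(R,y \right)} = 4 y$ ($j{\left(R,y \right)} = 4 \left(y + 0\right) = 4 y$)
$c{\left(H \right)} = \sqrt{H} \left(12 + H\right)$ ($c{\left(H \right)} = \left(H + 4 \cdot 3\right) \sqrt{H} = \left(H + 12\right) \sqrt{H} = \left(12 + H\right) \sqrt{H} = \sqrt{H} \left(12 + H\right)$)
$C{\left(o,F \right)} = -2 + \frac{F}{20} + \frac{\sqrt{o}}{12 + o}$ ($C{\left(o,F \right)} = -2 + \left(\frac{F}{20} + \frac{o}{\sqrt{o} \left(12 + o\right)}\right) = -2 + \left(F \frac{1}{20} + o \frac{1}{\sqrt{o} \left(12 + o\right)}\right) = -2 + \left(\frac{F}{20} + \frac{\sqrt{o}}{12 + o}\right) = -2 + \frac{F}{20} + \frac{\sqrt{o}}{12 + o}$)
$\frac{C{\left(13,19 - -18 \right)}}{3924} - \frac{3035}{-4546} = \frac{\frac{1}{12 + 13} \left(\sqrt{13} + \frac{\left(-40 + \left(19 - -18\right)\right) \left(12 + 13\right)}{20}\right)}{3924} - \frac{3035}{-4546} = \frac{\sqrt{13} + \frac{1}{20} \left(-40 + \left(19 + 18\right)\right) 25}{25} \cdot \frac{1}{3924} - - \frac{3035}{4546} = \frac{\sqrt{13} + \frac{1}{20} \left(-40 + 37\right) 25}{25} \cdot \frac{1}{3924} + \frac{3035}{4546} = \frac{\sqrt{13} + \frac{1}{20} \left(-3\right) 25}{25} \cdot \frac{1}{3924} + \frac{3035}{4546} = \frac{\sqrt{13} - \frac{15}{4}}{25} \cdot \frac{1}{3924} + \frac{3035}{4546} = \frac{- \frac{15}{4} + \sqrt{13}}{25} \cdot \frac{1}{3924} + \frac{3035}{4546} = \left(- \frac{3}{20} + \frac{\sqrt{13}}{25}\right) \frac{1}{3924} + \frac{3035}{4546} = \left(- \frac{1}{26160} + \frac{\sqrt{13}}{98100}\right) + \frac{3035}{4546} = \frac{39695527}{59461680} + \frac{\sqrt{13}}{98100}$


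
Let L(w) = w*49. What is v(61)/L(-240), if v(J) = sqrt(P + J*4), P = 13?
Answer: -sqrt(257)/11760 ≈ -0.0013632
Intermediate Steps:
v(J) = sqrt(13 + 4*J) (v(J) = sqrt(13 + J*4) = sqrt(13 + 4*J))
L(w) = 49*w
v(61)/L(-240) = sqrt(13 + 4*61)/((49*(-240))) = sqrt(13 + 244)/(-11760) = sqrt(257)*(-1/11760) = -sqrt(257)/11760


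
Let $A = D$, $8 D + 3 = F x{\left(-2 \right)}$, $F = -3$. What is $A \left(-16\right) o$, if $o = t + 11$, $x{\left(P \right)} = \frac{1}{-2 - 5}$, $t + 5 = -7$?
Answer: $- \frac{36}{7} \approx -5.1429$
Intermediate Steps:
$t = -12$ ($t = -5 - 7 = -12$)
$x{\left(P \right)} = - \frac{1}{7}$ ($x{\left(P \right)} = \frac{1}{-7} = - \frac{1}{7}$)
$D = - \frac{9}{28}$ ($D = - \frac{3}{8} + \frac{\left(-3\right) \left(- \frac{1}{7}\right)}{8} = - \frac{3}{8} + \frac{1}{8} \cdot \frac{3}{7} = - \frac{3}{8} + \frac{3}{56} = - \frac{9}{28} \approx -0.32143$)
$A = - \frac{9}{28} \approx -0.32143$
$o = -1$ ($o = -12 + 11 = -1$)
$A \left(-16\right) o = \left(- \frac{9}{28}\right) \left(-16\right) \left(-1\right) = \frac{36}{7} \left(-1\right) = - \frac{36}{7}$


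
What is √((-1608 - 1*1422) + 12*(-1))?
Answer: 39*I*√2 ≈ 55.154*I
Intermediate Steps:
√((-1608 - 1*1422) + 12*(-1)) = √((-1608 - 1422) - 12) = √(-3030 - 12) = √(-3042) = 39*I*√2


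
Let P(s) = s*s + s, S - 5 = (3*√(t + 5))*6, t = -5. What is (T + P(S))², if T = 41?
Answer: 5041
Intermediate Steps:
S = 5 (S = 5 + (3*√(-5 + 5))*6 = 5 + (3*√0)*6 = 5 + (3*0)*6 = 5 + 0*6 = 5 + 0 = 5)
P(s) = s + s² (P(s) = s² + s = s + s²)
(T + P(S))² = (41 + 5*(1 + 5))² = (41 + 5*6)² = (41 + 30)² = 71² = 5041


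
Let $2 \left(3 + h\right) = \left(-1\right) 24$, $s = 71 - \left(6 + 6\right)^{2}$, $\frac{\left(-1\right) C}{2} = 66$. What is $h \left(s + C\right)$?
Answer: $3075$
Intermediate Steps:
$C = -132$ ($C = \left(-2\right) 66 = -132$)
$s = -73$ ($s = 71 - 12^{2} = 71 - 144 = -73$)
$h = -15$ ($h = -3 + \frac{\left(-1\right) 24}{2} = -3 + \frac{1}{2} \left(-24\right) = -3 - 12 = -15$)
$h \left(s + C\right) = - 15 \left(-73 - 132\right) = \left(-15\right) \left(-205\right) = 3075$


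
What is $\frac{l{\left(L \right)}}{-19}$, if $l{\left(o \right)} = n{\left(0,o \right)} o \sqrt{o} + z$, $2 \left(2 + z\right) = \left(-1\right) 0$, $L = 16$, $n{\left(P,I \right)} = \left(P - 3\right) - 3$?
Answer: $\frac{386}{19} \approx 20.316$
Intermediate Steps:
$n{\left(P,I \right)} = -6 + P$ ($n{\left(P,I \right)} = \left(-3 + P\right) - 3 = -6 + P$)
$z = -2$ ($z = -2 + \frac{\left(-1\right) 0}{2} = -2 + \frac{1}{2} \cdot 0 = -2 + 0 = -2$)
$l{\left(o \right)} = -2 - 6 o^{\frac{3}{2}}$ ($l{\left(o \right)} = \left(-6 + 0\right) o \sqrt{o} - 2 = - 6 o^{\frac{3}{2}} - 2 = -2 - 6 o^{\frac{3}{2}}$)
$\frac{l{\left(L \right)}}{-19} = \frac{-2 - 6 \cdot 16^{\frac{3}{2}}}{-19} = \left(-2 - 384\right) \left(- \frac{1}{19}\right) = \left(-386\right) \left(- \frac{1}{19}\right) = \frac{386}{19}$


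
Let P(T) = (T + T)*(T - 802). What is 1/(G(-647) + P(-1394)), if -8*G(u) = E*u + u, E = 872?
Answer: 8/49544415 ≈ 1.6147e-7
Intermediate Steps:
P(T) = 2*T*(-802 + T) (P(T) = (2*T)*(-802 + T) = 2*T*(-802 + T))
G(u) = -873*u/8 (G(u) = -(872*u + u)/8 = -873*u/8)
1/(G(-647) + P(-1394)) = 1/(-873/8*(-647) + 2*(-1394)*(-802 - 1394)) = 1/(564831/8 + 2*(-1394)*(-2196)) = 1/(564831/8 + 6122448) = 1/(49544415/8) = 8/49544415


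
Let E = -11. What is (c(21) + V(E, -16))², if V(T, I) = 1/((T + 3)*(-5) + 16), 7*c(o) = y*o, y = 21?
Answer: 12453841/3136 ≈ 3971.3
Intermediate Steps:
c(o) = 3*o (c(o) = (21*o)/7 = 3*o)
V(T, I) = 1/(1 - 5*T) (V(T, I) = 1/((3 + T)*(-5) + 16) = 1/((-15 - 5*T) + 16) = 1/(1 - 5*T))
(c(21) + V(E, -16))² = (3*21 - 1/(-1 + 5*(-11)))² = (63 - 1/(-1 - 55))² = (63 - 1/(-56))² = (63 - 1*(-1/56))² = (63 + 1/56)² = (3529/56)² = 12453841/3136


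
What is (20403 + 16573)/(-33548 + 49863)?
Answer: 36976/16315 ≈ 2.2664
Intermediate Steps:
(20403 + 16573)/(-33548 + 49863) = 36976/16315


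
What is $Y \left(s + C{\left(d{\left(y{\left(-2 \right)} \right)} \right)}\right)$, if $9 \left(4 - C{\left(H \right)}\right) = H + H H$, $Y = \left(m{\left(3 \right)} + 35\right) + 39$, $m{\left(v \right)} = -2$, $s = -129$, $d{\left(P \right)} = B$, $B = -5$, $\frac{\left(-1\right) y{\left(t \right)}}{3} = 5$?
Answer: $-9160$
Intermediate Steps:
$y{\left(t \right)} = -15$ ($y{\left(t \right)} = \left(-3\right) 5 = -15$)
$d{\left(P \right)} = -5$
$Y = 72$ ($Y = \left(-2 + 35\right) + 39 = 33 + 39 = 72$)
$C{\left(H \right)} = 4 - \frac{H}{9} - \frac{H^{2}}{9}$ ($C{\left(H \right)} = 4 - \frac{H + H H}{9} = 4 - \frac{H + H^{2}}{9} = 4 - \left(\frac{H}{9} + \frac{H^{2}}{9}\right) = 4 - \frac{H}{9} - \frac{H^{2}}{9}$)
$Y \left(s + C{\left(d{\left(y{\left(-2 \right)} \right)} \right)}\right) = 72 \left(-129 - \left(- \frac{41}{9} + \frac{25}{9}\right)\right) = 72 \left(-129 + \left(4 + \frac{5}{9} - \frac{25}{9}\right)\right) = 72 \left(-129 + \frac{16}{9}\right) = 72 \left(- \frac{1145}{9}\right) = -9160$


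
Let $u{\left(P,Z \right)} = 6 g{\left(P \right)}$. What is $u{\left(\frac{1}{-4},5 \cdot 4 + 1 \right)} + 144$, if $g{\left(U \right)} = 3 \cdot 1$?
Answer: $162$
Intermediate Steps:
$g{\left(U \right)} = 3$
$u{\left(P,Z \right)} = 18$ ($u{\left(P,Z \right)} = 6 \cdot 3 = 18$)
$u{\left(\frac{1}{-4},5 \cdot 4 + 1 \right)} + 144 = 18 + 144 = 162$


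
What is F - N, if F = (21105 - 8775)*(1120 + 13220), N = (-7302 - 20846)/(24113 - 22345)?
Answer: 78150999437/442 ≈ 1.7681e+8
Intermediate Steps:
N = -7037/442 (N = -28148/1768 = -28148*1/1768 = -7037/442 ≈ -15.921)
F = 176812200 (F = 12330*14340 = 176812200)
F - N = 176812200 - 1*(-7037/442) = 176812200 + 7037/442 = 78150999437/442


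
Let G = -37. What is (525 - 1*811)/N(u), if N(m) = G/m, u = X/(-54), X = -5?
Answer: 715/999 ≈ 0.71572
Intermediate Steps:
u = 5/54 (u = -5/(-54) = -5*(-1/54) = 5/54 ≈ 0.092593)
N(m) = -37/m
(525 - 1*811)/N(u) = (525 - 1*811)/((-37/5/54)) = (525 - 811)/((-37*54/5)) = -286/(-1998/5) = -286*(-5/1998) = 715/999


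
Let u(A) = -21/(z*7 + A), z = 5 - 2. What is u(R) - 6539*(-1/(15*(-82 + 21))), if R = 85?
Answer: -712349/96990 ≈ -7.3446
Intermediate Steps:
z = 3
u(A) = -21/(21 + A) (u(A) = -21/(3*7 + A) = -21/(21 + A))
u(R) - 6539*(-1/(15*(-82 + 21))) = -21/(21 + 85) - 6539*(-1/(15*(-82 + 21))) = -21/106 - 6539/((-15*(-61))) = -21*1/106 - 6539/915 = -21/106 - 6539*1/915 = -21/106 - 6539/915 = -712349/96990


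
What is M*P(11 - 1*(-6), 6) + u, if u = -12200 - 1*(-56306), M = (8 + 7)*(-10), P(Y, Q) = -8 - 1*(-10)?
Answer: 43806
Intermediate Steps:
P(Y, Q) = 2 (P(Y, Q) = -8 + 10 = 2)
M = -150 (M = 15*(-10) = -150)
u = 44106 (u = -12200 + 56306 = 44106)
M*P(11 - 1*(-6), 6) + u = -150*2 + 44106 = -300 + 44106 = 43806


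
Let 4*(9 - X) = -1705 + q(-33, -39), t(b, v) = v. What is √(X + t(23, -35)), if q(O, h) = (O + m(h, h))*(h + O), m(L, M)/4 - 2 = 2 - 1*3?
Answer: I*√487/2 ≈ 11.034*I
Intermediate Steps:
m(L, M) = 4 (m(L, M) = 8 + 4*(2 - 1*3) = 8 + 4*(2 - 3) = 8 + 4*(-1) = 8 - 4 = 4)
q(O, h) = (4 + O)*(O + h) (q(O, h) = (O + 4)*(h + O) = (4 + O)*(O + h))
X = -347/4 (X = 9 - (-1705 + ((-33)² + 4*(-33) + 4*(-39) - 33*(-39)))/4 = 9 - (-1705 + (1089 - 132 - 156 + 1287))/4 = 9 - (-1705 + 2088)/4 = 9 - ¼*383 = 9 - 383/4 = -347/4 ≈ -86.750)
√(X + t(23, -35)) = √(-347/4 - 35) = √(-487/4) = I*√487/2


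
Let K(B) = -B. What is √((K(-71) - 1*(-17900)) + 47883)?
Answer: √65854 ≈ 256.62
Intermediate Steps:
√((K(-71) - 1*(-17900)) + 47883) = √((-1*(-71) - 1*(-17900)) + 47883) = √((71 + 17900) + 47883) = √(17971 + 47883) = √65854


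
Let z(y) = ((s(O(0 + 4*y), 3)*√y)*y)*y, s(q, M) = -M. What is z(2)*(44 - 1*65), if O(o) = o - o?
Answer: 252*√2 ≈ 356.38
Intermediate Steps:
O(o) = 0
z(y) = -3*y^(5/2) (z(y) = (((-1*3)*√y)*y)*y = ((-3*√y)*y)*y = (-3*y^(3/2))*y = -3*y^(5/2))
z(2)*(44 - 1*65) = (-12*√2)*(44 - 1*65) = (-12*√2)*(44 - 65) = -12*√2*(-21) = 252*√2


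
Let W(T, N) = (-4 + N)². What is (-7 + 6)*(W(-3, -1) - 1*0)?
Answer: -25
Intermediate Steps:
(-7 + 6)*(W(-3, -1) - 1*0) = (-7 + 6)*((-4 - 1)² - 1*0) = -((-5)² + 0) = -(25 + 0) = -1*25 = -25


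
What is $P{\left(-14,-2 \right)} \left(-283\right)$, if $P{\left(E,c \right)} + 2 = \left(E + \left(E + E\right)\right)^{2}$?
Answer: $-498646$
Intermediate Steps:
$P{\left(E,c \right)} = -2 + 9 E^{2}$ ($P{\left(E,c \right)} = -2 + \left(E + \left(E + E\right)\right)^{2} = -2 + \left(E + 2 E\right)^{2} = -2 + \left(3 E\right)^{2} = -2 + 9 E^{2}$)
$P{\left(-14,-2 \right)} \left(-283\right) = \left(-2 + 9 \left(-14\right)^{2}\right) \left(-283\right) = \left(-2 + 9 \cdot 196\right) \left(-283\right) = \left(-2 + 1764\right) \left(-283\right) = 1762 \left(-283\right) = -498646$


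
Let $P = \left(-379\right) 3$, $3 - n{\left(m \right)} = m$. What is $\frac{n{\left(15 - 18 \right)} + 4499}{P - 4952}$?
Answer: $- \frac{4505}{6089} \approx -0.73986$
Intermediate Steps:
$n{\left(m \right)} = 3 - m$
$P = -1137$
$\frac{n{\left(15 - 18 \right)} + 4499}{P - 4952} = \frac{\left(3 - \left(15 - 18\right)\right) + 4499}{-1137 - 4952} = \frac{\left(3 - \left(15 - 18\right)\right) + 4499}{-6089} = \left(\left(3 - -3\right) + 4499\right) \left(- \frac{1}{6089}\right) = \left(\left(3 + 3\right) + 4499\right) \left(- \frac{1}{6089}\right) = \left(6 + 4499\right) \left(- \frac{1}{6089}\right) = 4505 \left(- \frac{1}{6089}\right) = - \frac{4505}{6089}$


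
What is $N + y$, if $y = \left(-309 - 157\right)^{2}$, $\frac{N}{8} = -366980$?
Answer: $-2718684$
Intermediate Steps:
$N = -2935840$ ($N = 8 \left(-366980\right) = -2935840$)
$y = 217156$ ($y = \left(-466\right)^{2} = 217156$)
$N + y = -2935840 + 217156 = -2718684$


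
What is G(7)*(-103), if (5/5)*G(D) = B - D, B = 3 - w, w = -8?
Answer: -412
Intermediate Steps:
B = 11 (B = 3 - 1*(-8) = 3 + 8 = 11)
G(D) = 11 - D
G(7)*(-103) = (11 - 1*7)*(-103) = (11 - 7)*(-103) = 4*(-103) = -412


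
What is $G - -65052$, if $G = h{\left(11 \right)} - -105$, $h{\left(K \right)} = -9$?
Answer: $65148$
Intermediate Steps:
$G = 96$ ($G = -9 - -105 = -9 + 105 = 96$)
$G - -65052 = 96 - -65052 = 96 + 65052 = 65148$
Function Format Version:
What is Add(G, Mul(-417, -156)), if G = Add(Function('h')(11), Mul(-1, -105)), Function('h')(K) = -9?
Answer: 65148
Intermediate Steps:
G = 96 (G = Add(-9, Mul(-1, -105)) = Add(-9, 105) = 96)
Add(G, Mul(-417, -156)) = Add(96, Mul(-417, -156)) = Add(96, 65052) = 65148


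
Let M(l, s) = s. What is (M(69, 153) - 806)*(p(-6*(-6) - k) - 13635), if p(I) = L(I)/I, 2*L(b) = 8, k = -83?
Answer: 1059532333/119 ≈ 8.9036e+6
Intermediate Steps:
L(b) = 4 (L(b) = (½)*8 = 4)
p(I) = 4/I
(M(69, 153) - 806)*(p(-6*(-6) - k) - 13635) = (153 - 806)*(4/(-6*(-6) - 1*(-83)) - 13635) = -653*(4/(36 + 83) - 13635) = -653*(4/119 - 13635) = -653*(-1622561/119) = 1059532333/119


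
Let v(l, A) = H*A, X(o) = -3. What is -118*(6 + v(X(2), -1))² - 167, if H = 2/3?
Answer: -31711/9 ≈ -3523.4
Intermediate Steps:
H = ⅔ (H = 2*(⅓) = ⅔ ≈ 0.66667)
v(l, A) = 2*A/3
-118*(6 + v(X(2), -1))² - 167 = -118*(6 + (⅔)*(-1))² - 167 = -118*(6 - ⅔)² - 167 = -118*(16/3)² - 167 = -118*256/9 - 167 = -30208/9 - 167 = -31711/9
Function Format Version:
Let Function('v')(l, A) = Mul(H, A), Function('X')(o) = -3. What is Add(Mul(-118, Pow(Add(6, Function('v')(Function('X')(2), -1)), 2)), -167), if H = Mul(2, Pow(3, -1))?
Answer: Rational(-31711, 9) ≈ -3523.4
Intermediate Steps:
H = Rational(2, 3) (H = Mul(2, Rational(1, 3)) = Rational(2, 3) ≈ 0.66667)
Function('v')(l, A) = Mul(Rational(2, 3), A)
Add(Mul(-118, Pow(Add(6, Function('v')(Function('X')(2), -1)), 2)), -167) = Add(Mul(-118, Pow(Add(6, Mul(Rational(2, 3), -1)), 2)), -167) = Add(Mul(-118, Pow(Add(6, Rational(-2, 3)), 2)), -167) = Add(Mul(-118, Pow(Rational(16, 3), 2)), -167) = Add(Mul(-118, Rational(256, 9)), -167) = Add(Rational(-30208, 9), -167) = Rational(-31711, 9)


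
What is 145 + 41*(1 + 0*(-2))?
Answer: 186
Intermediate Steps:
145 + 41*(1 + 0*(-2)) = 145 + 41*(1 + 0) = 145 + 41*1 = 145 + 41 = 186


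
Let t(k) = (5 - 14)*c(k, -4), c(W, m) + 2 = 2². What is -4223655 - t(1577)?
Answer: -4223637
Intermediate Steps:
c(W, m) = 2 (c(W, m) = -2 + 2² = -2 + 4 = 2)
t(k) = -18 (t(k) = (5 - 14)*2 = -9*2 = -18)
-4223655 - t(1577) = -4223655 - 1*(-18) = -4223655 + 18 = -4223637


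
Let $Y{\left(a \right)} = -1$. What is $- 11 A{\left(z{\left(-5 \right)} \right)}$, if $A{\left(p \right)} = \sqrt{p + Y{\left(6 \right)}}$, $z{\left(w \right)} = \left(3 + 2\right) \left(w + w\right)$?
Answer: $- 11 i \sqrt{51} \approx - 78.556 i$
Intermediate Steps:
$z{\left(w \right)} = 10 w$ ($z{\left(w \right)} = 5 \cdot 2 w = 10 w$)
$A{\left(p \right)} = \sqrt{-1 + p}$ ($A{\left(p \right)} = \sqrt{p - 1} = \sqrt{-1 + p}$)
$- 11 A{\left(z{\left(-5 \right)} \right)} = - 11 \sqrt{-1 + 10 \left(-5\right)} = - 11 \sqrt{-1 - 50} = - 11 \sqrt{-51} = - 11 i \sqrt{51}$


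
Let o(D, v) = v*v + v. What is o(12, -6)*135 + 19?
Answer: 4069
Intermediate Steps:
o(D, v) = v + v² (o(D, v) = v² + v = v + v²)
o(12, -6)*135 + 19 = -6*(1 - 6)*135 + 19 = -6*(-5)*135 + 19 = 30*135 + 19 = 4050 + 19 = 4069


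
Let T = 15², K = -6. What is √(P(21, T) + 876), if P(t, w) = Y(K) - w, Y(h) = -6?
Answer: √645 ≈ 25.397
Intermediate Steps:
T = 225
P(t, w) = -6 - w
√(P(21, T) + 876) = √((-6 - 1*225) + 876) = √((-6 - 225) + 876) = √(-231 + 876) = √645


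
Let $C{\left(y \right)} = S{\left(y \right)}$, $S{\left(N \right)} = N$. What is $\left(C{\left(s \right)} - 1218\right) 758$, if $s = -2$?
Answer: $-924760$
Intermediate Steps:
$C{\left(y \right)} = y$
$\left(C{\left(s \right)} - 1218\right) 758 = \left(-2 - 1218\right) 758 = \left(-1220\right) 758 = -924760$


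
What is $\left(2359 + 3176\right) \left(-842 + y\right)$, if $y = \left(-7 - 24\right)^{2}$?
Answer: $658665$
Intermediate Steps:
$y = 961$ ($y = \left(-31\right)^{2} = 961$)
$\left(2359 + 3176\right) \left(-842 + y\right) = \left(2359 + 3176\right) \left(-842 + 961\right) = 5535 \cdot 119 = 658665$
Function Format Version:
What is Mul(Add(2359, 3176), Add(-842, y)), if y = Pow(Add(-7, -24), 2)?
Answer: 658665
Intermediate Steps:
y = 961 (y = Pow(-31, 2) = 961)
Mul(Add(2359, 3176), Add(-842, y)) = Mul(Add(2359, 3176), Add(-842, 961)) = Mul(5535, 119) = 658665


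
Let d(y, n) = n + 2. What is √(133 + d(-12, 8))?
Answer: √143 ≈ 11.958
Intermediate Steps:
d(y, n) = 2 + n
√(133 + d(-12, 8)) = √(133 + (2 + 8)) = √(133 + 10) = √143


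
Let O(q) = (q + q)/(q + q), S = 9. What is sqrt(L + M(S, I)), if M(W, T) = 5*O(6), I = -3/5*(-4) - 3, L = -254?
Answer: I*sqrt(249) ≈ 15.78*I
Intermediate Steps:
O(q) = 1 (O(q) = (2*q)/((2*q)) = (2*q)*(1/(2*q)) = 1)
I = -3/5 (I = -3*1/5*(-4) - 3 = -3/5*(-4) - 3 = 12/5 - 3 = -3/5 ≈ -0.60000)
M(W, T) = 5 (M(W, T) = 5*1 = 5)
sqrt(L + M(S, I)) = sqrt(-254 + 5) = sqrt(-249) = I*sqrt(249)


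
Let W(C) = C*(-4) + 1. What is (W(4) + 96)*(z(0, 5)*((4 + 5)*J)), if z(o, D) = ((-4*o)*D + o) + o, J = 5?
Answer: 0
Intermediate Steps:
W(C) = 1 - 4*C (W(C) = -4*C + 1 = 1 - 4*C)
z(o, D) = 2*o - 4*D*o (z(o, D) = (-4*D*o + o) + o = (o - 4*D*o) + o = 2*o - 4*D*o)
(W(4) + 96)*(z(0, 5)*((4 + 5)*J)) = ((1 - 4*4) + 96)*((2*0*(1 - 2*5))*((4 + 5)*5)) = ((1 - 16) + 96)*((2*0*(1 - 10))*(9*5)) = (-15 + 96)*((2*0*(-9))*45) = 81*(0*45) = 81*0 = 0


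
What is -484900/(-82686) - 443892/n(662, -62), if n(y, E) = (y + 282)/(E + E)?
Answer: 142240963459/2439237 ≈ 58314.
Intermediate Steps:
n(y, E) = (282 + y)/(2*E) (n(y, E) = (282 + y)/((2*E)) = (282 + y)*(1/(2*E)) = (282 + y)/(2*E))
-484900/(-82686) - 443892/n(662, -62) = -484900/(-82686) - 443892*(-124/(282 + 662)) = -484900*(-1/82686) - 443892/((½)*(-1/62)*944) = 242450/41343 - 443892/(-236/31) = 242450/41343 - 443892*(-31/236) = 242450/41343 + 3440163/59 = 142240963459/2439237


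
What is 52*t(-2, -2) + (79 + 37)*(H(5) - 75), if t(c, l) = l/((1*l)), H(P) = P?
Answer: -8068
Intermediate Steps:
t(c, l) = 1 (t(c, l) = l/l = 1)
52*t(-2, -2) + (79 + 37)*(H(5) - 75) = 52*1 + (79 + 37)*(5 - 75) = 52 + 116*(-70) = 52 - 8120 = -8068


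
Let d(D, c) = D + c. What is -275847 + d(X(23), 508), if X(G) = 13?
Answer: -275326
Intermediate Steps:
-275847 + d(X(23), 508) = -275847 + (13 + 508) = -275847 + 521 = -275326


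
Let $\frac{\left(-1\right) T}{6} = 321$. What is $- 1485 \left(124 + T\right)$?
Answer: $2675970$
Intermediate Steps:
$T = -1926$ ($T = \left(-6\right) 321 = -1926$)
$- 1485 \left(124 + T\right) = - 1485 \left(124 - 1926\right) = \left(-1485\right) \left(-1802\right) = 2675970$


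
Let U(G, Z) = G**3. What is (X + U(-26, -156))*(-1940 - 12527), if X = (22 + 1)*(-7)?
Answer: 256601179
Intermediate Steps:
X = -161 (X = 23*(-7) = -161)
(X + U(-26, -156))*(-1940 - 12527) = (-161 + (-26)**3)*(-1940 - 12527) = (-161 - 17576)*(-14467) = -17737*(-14467) = 256601179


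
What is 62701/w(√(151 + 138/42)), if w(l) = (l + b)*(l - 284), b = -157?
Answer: 34365979193/24155364514 + 580673961*√210/48310729028 ≈ 1.5969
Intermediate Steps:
w(l) = (-284 + l)*(-157 + l) (w(l) = (l - 157)*(l - 284) = (-157 + l)*(-284 + l) = (-284 + l)*(-157 + l))
62701/w(√(151 + 138/42)) = 62701/(44588 + (√(151 + 138/42))² - 441*√(151 + 138/42)) = 62701/(44588 + (√(151 + 138*(1/42)))² - 441*√(151 + 138*(1/42))) = 62701/(44588 + (√(151 + 23/7))² - 441*√(151 + 23/7)) = 62701/(44588 + (√(1080/7))² - 378*√210) = 62701/(44588 + (6*√210/7)² - 378*√210) = 62701/(44588 + 1080/7 - 378*√210) = 62701/(313196/7 - 378*√210)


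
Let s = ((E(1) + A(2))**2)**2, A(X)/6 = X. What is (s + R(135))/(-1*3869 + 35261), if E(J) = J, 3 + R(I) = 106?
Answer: 3583/3924 ≈ 0.91310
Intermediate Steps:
R(I) = 103 (R(I) = -3 + 106 = 103)
A(X) = 6*X
s = 28561 (s = ((1 + 6*2)**2)**2 = ((1 + 12)**2)**2 = (13**2)**2 = 169**2 = 28561)
(s + R(135))/(-1*3869 + 35261) = (28561 + 103)/(-1*3869 + 35261) = 28664/(-3869 + 35261) = 28664/31392 = 28664*(1/31392) = 3583/3924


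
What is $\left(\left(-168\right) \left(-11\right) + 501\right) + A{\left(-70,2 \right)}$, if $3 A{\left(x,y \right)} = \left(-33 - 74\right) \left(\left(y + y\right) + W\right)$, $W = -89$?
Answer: $\frac{16142}{3} \approx 5380.7$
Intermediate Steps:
$A{\left(x,y \right)} = \frac{9523}{3} - \frac{214 y}{3}$ ($A{\left(x,y \right)} = \frac{\left(-33 - 74\right) \left(\left(y + y\right) - 89\right)}{3} = \frac{\left(-107\right) \left(2 y - 89\right)}{3} = \frac{\left(-107\right) \left(-89 + 2 y\right)}{3} = \frac{9523 - 214 y}{3} = \frac{9523}{3} - \frac{214 y}{3}$)
$\left(\left(-168\right) \left(-11\right) + 501\right) + A{\left(-70,2 \right)} = \left(\left(-168\right) \left(-11\right) + 501\right) + \left(\frac{9523}{3} - \frac{428}{3}\right) = \left(1848 + 501\right) + \left(\frac{9523}{3} - \frac{428}{3}\right) = 2349 + \frac{9095}{3} = \frac{16142}{3}$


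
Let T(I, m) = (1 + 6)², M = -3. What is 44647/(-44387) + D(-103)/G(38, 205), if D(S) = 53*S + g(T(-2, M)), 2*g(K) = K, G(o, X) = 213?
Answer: -167153975/6302954 ≈ -26.520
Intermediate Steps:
T(I, m) = 49 (T(I, m) = 7² = 49)
g(K) = K/2
D(S) = 49/2 + 53*S (D(S) = 53*S + (½)*49 = 53*S + 49/2 = 49/2 + 53*S)
44647/(-44387) + D(-103)/G(38, 205) = 44647/(-44387) + (49/2 + 53*(-103))/213 = 44647*(-1/44387) + (49/2 - 5459)*(1/213) = -44647/44387 - 10869/2*1/213 = -44647/44387 - 3623/142 = -167153975/6302954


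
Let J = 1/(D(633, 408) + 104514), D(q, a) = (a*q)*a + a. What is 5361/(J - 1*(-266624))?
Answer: 565460234874/28122602063617 ≈ 0.020107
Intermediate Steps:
D(q, a) = a + q*a² (D(q, a) = q*a² + a = a + q*a²)
J = 1/105476634 (J = 1/(408*(1 + 408*633) + 104514) = 1/(408*(1 + 258264) + 104514) = 1/(408*258265 + 104514) = 1/(105372120 + 104514) = 1/105476634 ≈ 9.4808e-9)
5361/(J - 1*(-266624)) = 5361/(1/105476634 - 1*(-266624)) = 5361/(1/105476634 + 266624) = 5361/(28122602063617/105476634) = 5361*(105476634/28122602063617) = 565460234874/28122602063617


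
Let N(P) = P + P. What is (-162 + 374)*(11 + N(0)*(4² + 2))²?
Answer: 25652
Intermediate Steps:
N(P) = 2*P
(-162 + 374)*(11 + N(0)*(4² + 2))² = (-162 + 374)*(11 + (2*0)*(4² + 2))² = 212*(11 + 0*(16 + 2))² = 212*(11 + 0*18)² = 212*(11 + 0)² = 212*11² = 212*121 = 25652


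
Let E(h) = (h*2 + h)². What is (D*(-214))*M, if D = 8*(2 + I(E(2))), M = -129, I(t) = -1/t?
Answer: 1306684/3 ≈ 4.3556e+5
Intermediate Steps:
E(h) = 9*h² (E(h) = (2*h + h)² = (3*h)² = 9*h²)
D = 142/9 (D = 8*(2 - 1/(9*2²)) = 8*(2 - 1/(9*4)) = 8*(2 - 1/36) = 8*(71/36) = 142/9 ≈ 15.778)
(D*(-214))*M = ((142/9)*(-214))*(-129) = -30388/9*(-129) = 1306684/3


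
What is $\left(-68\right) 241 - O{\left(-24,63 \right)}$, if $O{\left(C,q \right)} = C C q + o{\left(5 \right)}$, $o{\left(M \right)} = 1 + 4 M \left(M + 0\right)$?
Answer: $-52777$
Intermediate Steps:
$o{\left(M \right)} = 1 + 4 M^{2}$ ($o{\left(M \right)} = 1 + 4 M M = 1 + 4 M^{2}$)
$O{\left(C,q \right)} = 101 + q C^{2}$ ($O{\left(C,q \right)} = C C q + \left(1 + 4 \cdot 5^{2}\right) = C^{2} q + \left(1 + 4 \cdot 25\right) = q C^{2} + \left(1 + 100\right) = q C^{2} + 101 = 101 + q C^{2}$)
$\left(-68\right) 241 - O{\left(-24,63 \right)} = \left(-68\right) 241 - \left(101 + 63 \left(-24\right)^{2}\right) = -16388 - \left(101 + 63 \cdot 576\right) = -16388 - \left(101 + 36288\right) = -16388 - 36389 = -52777$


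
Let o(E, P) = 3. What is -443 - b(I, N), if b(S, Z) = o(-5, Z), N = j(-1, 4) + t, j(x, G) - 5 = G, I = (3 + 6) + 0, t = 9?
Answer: -446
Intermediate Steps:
I = 9 (I = 9 + 0 = 9)
j(x, G) = 5 + G
N = 18 (N = (5 + 4) + 9 = 9 + 9 = 18)
b(S, Z) = 3
-443 - b(I, N) = -443 - 1*3 = -443 - 3 = -446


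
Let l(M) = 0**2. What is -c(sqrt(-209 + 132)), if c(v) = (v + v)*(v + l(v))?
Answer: 154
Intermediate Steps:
l(M) = 0
c(v) = 2*v**2 (c(v) = (v + v)*(v + 0) = (2*v)*v = 2*v**2)
-c(sqrt(-209 + 132)) = -2*(sqrt(-209 + 132))**2 = -2*(sqrt(-77))**2 = -2*(I*sqrt(77))**2 = -2*(-77) = -1*(-154) = 154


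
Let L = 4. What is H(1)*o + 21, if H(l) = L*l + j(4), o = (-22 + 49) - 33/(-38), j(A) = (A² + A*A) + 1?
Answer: 39981/38 ≈ 1052.1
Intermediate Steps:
j(A) = 1 + 2*A² (j(A) = (A² + A²) + 1 = 2*A² + 1 = 1 + 2*A²)
o = 1059/38 (o = 27 - 33*(-1/38) = 27 + 33/38 = 1059/38 ≈ 27.868)
H(l) = 33 + 4*l (H(l) = 4*l + (1 + 2*4²) = 4*l + (1 + 2*16) = 4*l + (1 + 32) = 4*l + 33 = 33 + 4*l)
H(1)*o + 21 = (33 + 4*1)*(1059/38) + 21 = (33 + 4)*(1059/38) + 21 = 37*(1059/38) + 21 = 39183/38 + 21 = 39981/38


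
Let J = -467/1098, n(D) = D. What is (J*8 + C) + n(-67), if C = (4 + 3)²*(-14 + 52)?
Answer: 983587/549 ≈ 1791.6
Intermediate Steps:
C = 1862 (C = 7²*38 = 49*38 = 1862)
J = -467/1098 (J = -467*1/1098 = -467/1098 ≈ -0.42532)
(J*8 + C) + n(-67) = (-467/1098*8 + 1862) - 67 = (-1868/549 + 1862) - 67 = 1020370/549 - 67 = 983587/549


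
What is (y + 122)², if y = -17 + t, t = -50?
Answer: 3025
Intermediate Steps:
y = -67 (y = -17 - 50 = -67)
(y + 122)² = (-67 + 122)² = 55² = 3025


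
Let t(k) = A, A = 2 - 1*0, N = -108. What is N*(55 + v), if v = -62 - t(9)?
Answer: 972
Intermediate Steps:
A = 2 (A = 2 + 0 = 2)
t(k) = 2
v = -64 (v = -62 - 1*2 = -62 - 2 = -64)
N*(55 + v) = -108*(55 - 64) = -108*(-9) = 972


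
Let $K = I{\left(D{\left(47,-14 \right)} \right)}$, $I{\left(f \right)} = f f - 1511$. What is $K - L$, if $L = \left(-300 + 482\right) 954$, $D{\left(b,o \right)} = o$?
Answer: $-174943$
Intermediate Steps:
$L = 173628$ ($L = 182 \cdot 954 = 173628$)
$I{\left(f \right)} = -1511 + f^{2}$ ($I{\left(f \right)} = f^{2} - 1511 = -1511 + f^{2}$)
$K = -1315$ ($K = -1511 + \left(-14\right)^{2} = -1511 + 196 = -1315$)
$K - L = -1315 - 173628 = -174943$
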